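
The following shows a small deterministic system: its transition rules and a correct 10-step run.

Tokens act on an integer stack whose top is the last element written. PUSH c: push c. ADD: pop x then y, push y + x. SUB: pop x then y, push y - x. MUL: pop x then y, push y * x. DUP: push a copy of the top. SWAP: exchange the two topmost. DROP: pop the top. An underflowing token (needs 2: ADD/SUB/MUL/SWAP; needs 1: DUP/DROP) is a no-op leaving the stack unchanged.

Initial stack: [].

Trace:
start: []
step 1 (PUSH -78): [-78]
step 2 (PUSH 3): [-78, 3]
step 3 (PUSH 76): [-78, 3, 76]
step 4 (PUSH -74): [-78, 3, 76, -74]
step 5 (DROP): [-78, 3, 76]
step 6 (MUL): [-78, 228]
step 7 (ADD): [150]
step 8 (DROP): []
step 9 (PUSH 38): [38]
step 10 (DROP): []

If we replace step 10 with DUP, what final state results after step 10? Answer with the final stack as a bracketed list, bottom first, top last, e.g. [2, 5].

[38, 38]

(re-executing from step 10 with the substitution; state before step 10: [38])
step 10 (DUP): [38, 38]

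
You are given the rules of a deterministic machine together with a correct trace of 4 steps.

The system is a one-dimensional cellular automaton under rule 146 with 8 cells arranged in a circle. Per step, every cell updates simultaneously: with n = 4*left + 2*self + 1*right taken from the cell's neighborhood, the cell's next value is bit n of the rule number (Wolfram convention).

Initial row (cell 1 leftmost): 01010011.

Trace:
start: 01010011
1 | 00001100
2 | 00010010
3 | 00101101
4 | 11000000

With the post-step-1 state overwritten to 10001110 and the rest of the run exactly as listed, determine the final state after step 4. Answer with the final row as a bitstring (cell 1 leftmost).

01000100

state after step 1 := 10001110
2 | 01010100
3 | 10000010
4 | 01000100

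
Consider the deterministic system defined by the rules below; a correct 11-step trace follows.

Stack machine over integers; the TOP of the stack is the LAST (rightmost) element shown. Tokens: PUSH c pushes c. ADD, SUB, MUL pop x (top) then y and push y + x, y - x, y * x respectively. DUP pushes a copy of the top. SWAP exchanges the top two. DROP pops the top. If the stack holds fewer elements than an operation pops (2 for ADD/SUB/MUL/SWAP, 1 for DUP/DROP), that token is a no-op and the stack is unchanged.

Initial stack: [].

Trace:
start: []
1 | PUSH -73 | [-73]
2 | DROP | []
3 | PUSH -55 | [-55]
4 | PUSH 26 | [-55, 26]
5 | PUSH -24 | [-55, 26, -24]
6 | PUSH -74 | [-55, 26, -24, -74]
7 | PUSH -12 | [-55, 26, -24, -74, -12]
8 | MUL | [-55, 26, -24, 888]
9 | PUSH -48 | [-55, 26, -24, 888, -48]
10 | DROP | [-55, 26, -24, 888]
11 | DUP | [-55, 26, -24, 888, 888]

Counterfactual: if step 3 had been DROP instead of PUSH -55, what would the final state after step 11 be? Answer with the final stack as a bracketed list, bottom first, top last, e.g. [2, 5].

(re-executing from step 3 with the substitution; state before step 3: [])
3 | DROP | []
4 | PUSH 26 | [26]
5 | PUSH -24 | [26, -24]
6 | PUSH -74 | [26, -24, -74]
7 | PUSH -12 | [26, -24, -74, -12]
8 | MUL | [26, -24, 888]
9 | PUSH -48 | [26, -24, 888, -48]
10 | DROP | [26, -24, 888]
11 | DUP | [26, -24, 888, 888]

[26, -24, 888, 888]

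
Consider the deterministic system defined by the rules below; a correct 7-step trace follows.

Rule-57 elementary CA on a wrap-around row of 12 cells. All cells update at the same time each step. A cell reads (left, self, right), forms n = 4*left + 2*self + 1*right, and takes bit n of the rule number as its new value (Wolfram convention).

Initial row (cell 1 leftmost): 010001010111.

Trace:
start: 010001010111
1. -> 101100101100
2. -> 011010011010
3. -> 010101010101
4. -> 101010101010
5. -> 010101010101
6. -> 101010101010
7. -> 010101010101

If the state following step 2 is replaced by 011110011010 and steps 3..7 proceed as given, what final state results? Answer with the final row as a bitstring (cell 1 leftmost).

state after step 2 := 011110011010
3. -> 010001010101
4. -> 101100101010
5. -> 011010010101
6. -> 110101001010
7. -> 101010100101

101010100101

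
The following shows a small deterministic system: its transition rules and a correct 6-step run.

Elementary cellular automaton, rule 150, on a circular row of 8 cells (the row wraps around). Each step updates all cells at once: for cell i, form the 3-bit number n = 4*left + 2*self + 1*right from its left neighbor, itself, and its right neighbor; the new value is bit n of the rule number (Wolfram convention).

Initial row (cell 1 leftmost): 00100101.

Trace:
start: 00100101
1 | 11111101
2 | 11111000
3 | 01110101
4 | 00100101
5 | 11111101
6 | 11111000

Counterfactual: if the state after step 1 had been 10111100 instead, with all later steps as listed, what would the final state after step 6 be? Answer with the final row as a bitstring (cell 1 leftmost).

state after step 1 := 10111100
2 | 10011011
3 | 01100001
4 | 00010011
5 | 10111100
6 | 10011011

10011011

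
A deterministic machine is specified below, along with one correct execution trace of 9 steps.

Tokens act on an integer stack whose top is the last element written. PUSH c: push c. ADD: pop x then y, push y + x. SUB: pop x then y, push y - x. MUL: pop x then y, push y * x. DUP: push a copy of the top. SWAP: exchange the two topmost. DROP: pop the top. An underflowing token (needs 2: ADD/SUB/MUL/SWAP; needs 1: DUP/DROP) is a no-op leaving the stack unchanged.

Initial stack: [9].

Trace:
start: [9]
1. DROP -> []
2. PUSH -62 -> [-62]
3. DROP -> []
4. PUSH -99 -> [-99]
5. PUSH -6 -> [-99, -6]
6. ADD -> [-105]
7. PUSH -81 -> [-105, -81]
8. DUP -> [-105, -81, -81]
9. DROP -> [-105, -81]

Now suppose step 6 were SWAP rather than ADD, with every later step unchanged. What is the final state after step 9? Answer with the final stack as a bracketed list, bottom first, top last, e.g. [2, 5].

(re-executing from step 6 with the substitution; state before step 6: [-99, -6])
6. SWAP -> [-6, -99]
7. PUSH -81 -> [-6, -99, -81]
8. DUP -> [-6, -99, -81, -81]
9. DROP -> [-6, -99, -81]

[-6, -99, -81]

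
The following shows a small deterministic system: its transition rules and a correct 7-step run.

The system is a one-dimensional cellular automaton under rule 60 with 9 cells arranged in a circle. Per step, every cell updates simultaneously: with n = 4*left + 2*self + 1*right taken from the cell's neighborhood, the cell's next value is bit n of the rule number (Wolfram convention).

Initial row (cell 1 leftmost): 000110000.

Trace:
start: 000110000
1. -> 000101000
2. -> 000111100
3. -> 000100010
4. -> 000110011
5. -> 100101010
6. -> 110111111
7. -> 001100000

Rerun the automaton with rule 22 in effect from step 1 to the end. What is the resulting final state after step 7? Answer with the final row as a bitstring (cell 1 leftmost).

(re-executing steps 1..7 under rule 22; state before step 1: 000110000)
1. -> 001001000
2. -> 011111100
3. -> 100000010
4. -> 110000110
5. -> 001001000
6. -> 011111100
7. -> 100000010

100000010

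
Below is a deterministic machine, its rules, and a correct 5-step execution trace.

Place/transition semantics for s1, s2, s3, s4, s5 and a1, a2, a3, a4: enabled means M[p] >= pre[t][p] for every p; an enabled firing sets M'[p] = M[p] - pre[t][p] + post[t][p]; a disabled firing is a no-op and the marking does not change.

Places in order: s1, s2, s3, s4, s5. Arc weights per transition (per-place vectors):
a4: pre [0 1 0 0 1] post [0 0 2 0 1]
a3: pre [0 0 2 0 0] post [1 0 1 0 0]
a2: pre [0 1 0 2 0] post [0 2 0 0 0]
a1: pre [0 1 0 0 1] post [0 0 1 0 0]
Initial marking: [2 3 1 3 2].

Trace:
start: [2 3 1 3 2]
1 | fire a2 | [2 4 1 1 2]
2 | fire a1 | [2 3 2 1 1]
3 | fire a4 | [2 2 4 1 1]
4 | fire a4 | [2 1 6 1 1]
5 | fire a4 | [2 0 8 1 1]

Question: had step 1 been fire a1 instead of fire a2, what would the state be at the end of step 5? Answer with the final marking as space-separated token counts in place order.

2 1 3 3 0

(re-executing from step 1 with the substitution; state before step 1: [2 3 1 3 2])
1 | fire a1 | [2 2 2 3 1]
2 | fire a1 | [2 1 3 3 0]
3 | fire a4 | [2 1 3 3 0]
4 | fire a4 | [2 1 3 3 0]
5 | fire a4 | [2 1 3 3 0]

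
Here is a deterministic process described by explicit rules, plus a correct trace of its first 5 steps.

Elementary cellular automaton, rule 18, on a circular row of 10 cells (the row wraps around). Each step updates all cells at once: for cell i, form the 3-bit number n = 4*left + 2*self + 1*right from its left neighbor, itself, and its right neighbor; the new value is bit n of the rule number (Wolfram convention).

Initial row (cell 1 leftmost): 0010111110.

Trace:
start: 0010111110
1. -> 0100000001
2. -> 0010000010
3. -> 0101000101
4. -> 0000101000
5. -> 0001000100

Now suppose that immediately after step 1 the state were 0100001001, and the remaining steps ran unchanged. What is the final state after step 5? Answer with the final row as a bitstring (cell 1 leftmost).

0000101101

state after step 1 := 0100001001
2. -> 0010010110
3. -> 0101100001
4. -> 0000010010
5. -> 0000101101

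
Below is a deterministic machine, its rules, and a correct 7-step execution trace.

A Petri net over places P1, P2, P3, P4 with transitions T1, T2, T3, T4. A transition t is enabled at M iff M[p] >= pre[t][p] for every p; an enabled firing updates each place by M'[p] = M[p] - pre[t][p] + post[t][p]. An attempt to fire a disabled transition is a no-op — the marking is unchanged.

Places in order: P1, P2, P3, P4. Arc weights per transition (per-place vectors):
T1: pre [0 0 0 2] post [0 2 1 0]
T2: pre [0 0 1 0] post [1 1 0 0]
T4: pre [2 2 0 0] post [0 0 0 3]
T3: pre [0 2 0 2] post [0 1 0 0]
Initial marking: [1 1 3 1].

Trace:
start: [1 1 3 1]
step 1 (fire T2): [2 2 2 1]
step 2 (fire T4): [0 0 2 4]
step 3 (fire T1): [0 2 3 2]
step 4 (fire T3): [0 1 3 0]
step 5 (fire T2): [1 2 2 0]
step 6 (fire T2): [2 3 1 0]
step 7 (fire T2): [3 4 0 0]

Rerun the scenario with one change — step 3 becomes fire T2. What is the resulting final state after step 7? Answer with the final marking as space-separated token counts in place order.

2 2 0 4

(re-executing from step 3 with the substitution; state before step 3: [0 0 2 4])
step 3 (fire T2): [1 1 1 4]
step 4 (fire T3): [1 1 1 4]
step 5 (fire T2): [2 2 0 4]
step 6 (fire T2): [2 2 0 4]
step 7 (fire T2): [2 2 0 4]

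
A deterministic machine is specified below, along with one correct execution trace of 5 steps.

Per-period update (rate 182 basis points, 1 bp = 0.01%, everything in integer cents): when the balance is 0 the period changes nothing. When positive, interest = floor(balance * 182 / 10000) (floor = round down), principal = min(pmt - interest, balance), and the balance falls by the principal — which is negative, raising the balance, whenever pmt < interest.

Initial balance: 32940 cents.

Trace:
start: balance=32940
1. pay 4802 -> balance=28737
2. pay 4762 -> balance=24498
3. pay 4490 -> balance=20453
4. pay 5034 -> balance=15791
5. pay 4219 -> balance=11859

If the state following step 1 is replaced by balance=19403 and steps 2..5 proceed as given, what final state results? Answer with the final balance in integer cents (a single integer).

state after step 1 := balance=19403
2. pay 4762 -> balance=14994
3. pay 4490 -> balance=10776
4. pay 5034 -> balance=5938
5. pay 4219 -> balance=1827

1827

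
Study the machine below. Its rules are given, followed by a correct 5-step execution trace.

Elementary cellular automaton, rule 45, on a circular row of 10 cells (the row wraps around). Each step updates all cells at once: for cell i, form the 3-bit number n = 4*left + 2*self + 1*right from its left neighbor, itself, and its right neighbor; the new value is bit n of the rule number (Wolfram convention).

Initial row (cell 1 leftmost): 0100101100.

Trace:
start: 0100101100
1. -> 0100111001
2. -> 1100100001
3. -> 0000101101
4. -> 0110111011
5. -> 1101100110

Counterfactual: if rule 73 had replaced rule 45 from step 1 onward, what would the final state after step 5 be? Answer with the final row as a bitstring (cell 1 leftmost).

1111101101

(re-executing steps 1..5 under rule 73; state before step 1: 0100101100)
1. -> 0000001101
2. -> 0111101100
3. -> 0100101101
4. -> 0000001100
5. -> 1111101101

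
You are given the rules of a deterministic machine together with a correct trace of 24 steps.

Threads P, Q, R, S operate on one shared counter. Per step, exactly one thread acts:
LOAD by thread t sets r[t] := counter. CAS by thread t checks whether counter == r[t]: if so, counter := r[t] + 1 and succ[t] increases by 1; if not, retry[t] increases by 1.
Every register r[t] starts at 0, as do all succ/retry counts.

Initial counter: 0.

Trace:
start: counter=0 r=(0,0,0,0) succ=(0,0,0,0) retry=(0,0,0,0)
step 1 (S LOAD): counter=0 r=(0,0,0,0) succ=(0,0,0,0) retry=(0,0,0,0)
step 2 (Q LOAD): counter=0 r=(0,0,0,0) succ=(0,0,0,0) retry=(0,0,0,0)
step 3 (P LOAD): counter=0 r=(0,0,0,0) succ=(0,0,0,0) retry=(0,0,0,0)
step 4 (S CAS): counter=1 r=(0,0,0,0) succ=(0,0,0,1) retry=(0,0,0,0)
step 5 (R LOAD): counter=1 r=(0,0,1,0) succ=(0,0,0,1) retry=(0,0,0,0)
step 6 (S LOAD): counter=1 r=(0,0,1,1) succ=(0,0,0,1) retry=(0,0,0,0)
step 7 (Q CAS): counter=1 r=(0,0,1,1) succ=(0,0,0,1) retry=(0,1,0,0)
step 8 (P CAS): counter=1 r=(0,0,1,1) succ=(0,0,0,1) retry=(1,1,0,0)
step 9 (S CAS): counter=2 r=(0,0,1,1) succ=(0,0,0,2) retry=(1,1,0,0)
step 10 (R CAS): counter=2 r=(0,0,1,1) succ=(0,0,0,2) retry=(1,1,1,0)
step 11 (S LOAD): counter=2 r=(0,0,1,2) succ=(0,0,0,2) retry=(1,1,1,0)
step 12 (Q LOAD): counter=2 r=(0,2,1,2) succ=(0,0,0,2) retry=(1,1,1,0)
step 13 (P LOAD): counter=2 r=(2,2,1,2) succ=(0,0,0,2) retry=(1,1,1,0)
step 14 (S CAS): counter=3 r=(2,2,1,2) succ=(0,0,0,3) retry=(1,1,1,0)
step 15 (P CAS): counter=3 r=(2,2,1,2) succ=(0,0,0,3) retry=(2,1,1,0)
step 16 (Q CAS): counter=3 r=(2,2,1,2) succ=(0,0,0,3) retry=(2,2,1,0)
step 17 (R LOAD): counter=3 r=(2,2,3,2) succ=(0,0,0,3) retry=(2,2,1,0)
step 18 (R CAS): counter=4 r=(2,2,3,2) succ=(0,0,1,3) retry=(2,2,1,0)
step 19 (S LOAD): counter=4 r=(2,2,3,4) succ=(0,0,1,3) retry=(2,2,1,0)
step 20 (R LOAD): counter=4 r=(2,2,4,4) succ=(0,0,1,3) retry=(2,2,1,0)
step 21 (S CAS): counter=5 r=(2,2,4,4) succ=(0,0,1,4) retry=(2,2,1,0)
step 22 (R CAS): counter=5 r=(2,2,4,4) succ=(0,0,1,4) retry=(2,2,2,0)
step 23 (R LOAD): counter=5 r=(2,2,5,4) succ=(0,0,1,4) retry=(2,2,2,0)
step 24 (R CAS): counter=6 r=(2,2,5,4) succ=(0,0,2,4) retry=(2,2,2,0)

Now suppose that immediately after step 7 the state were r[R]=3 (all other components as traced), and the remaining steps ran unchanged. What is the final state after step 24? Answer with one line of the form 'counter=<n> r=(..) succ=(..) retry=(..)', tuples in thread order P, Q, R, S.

state after step 7 := counter=1 r=(0,0,3,1) succ=(0,0,0,1) retry=(0,1,0,0)
step 8 (P CAS): counter=1 r=(0,0,3,1) succ=(0,0,0,1) retry=(1,1,0,0)
step 9 (S CAS): counter=2 r=(0,0,3,1) succ=(0,0,0,2) retry=(1,1,0,0)
step 10 (R CAS): counter=2 r=(0,0,3,1) succ=(0,0,0,2) retry=(1,1,1,0)
step 11 (S LOAD): counter=2 r=(0,0,3,2) succ=(0,0,0,2) retry=(1,1,1,0)
step 12 (Q LOAD): counter=2 r=(0,2,3,2) succ=(0,0,0,2) retry=(1,1,1,0)
step 13 (P LOAD): counter=2 r=(2,2,3,2) succ=(0,0,0,2) retry=(1,1,1,0)
step 14 (S CAS): counter=3 r=(2,2,3,2) succ=(0,0,0,3) retry=(1,1,1,0)
step 15 (P CAS): counter=3 r=(2,2,3,2) succ=(0,0,0,3) retry=(2,1,1,0)
step 16 (Q CAS): counter=3 r=(2,2,3,2) succ=(0,0,0,3) retry=(2,2,1,0)
step 17 (R LOAD): counter=3 r=(2,2,3,2) succ=(0,0,0,3) retry=(2,2,1,0)
step 18 (R CAS): counter=4 r=(2,2,3,2) succ=(0,0,1,3) retry=(2,2,1,0)
step 19 (S LOAD): counter=4 r=(2,2,3,4) succ=(0,0,1,3) retry=(2,2,1,0)
step 20 (R LOAD): counter=4 r=(2,2,4,4) succ=(0,0,1,3) retry=(2,2,1,0)
step 21 (S CAS): counter=5 r=(2,2,4,4) succ=(0,0,1,4) retry=(2,2,1,0)
step 22 (R CAS): counter=5 r=(2,2,4,4) succ=(0,0,1,4) retry=(2,2,2,0)
step 23 (R LOAD): counter=5 r=(2,2,5,4) succ=(0,0,1,4) retry=(2,2,2,0)
step 24 (R CAS): counter=6 r=(2,2,5,4) succ=(0,0,2,4) retry=(2,2,2,0)

counter=6 r=(2,2,5,4) succ=(0,0,2,4) retry=(2,2,2,0)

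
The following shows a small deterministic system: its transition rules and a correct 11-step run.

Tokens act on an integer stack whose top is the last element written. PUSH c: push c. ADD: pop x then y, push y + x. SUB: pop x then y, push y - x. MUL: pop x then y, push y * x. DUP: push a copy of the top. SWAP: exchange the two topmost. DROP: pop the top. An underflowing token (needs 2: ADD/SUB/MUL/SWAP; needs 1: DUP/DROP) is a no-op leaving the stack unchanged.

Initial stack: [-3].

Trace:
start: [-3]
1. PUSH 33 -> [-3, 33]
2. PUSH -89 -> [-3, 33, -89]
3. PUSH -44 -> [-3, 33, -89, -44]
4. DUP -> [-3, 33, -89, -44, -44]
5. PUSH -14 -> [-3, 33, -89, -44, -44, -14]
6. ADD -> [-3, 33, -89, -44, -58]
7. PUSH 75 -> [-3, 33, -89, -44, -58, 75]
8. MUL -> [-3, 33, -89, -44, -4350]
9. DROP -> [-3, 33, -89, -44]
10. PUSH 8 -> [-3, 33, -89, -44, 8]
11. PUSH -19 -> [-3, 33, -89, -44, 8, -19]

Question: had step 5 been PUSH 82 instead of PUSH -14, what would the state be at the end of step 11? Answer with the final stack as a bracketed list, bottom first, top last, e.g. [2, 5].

(re-executing from step 5 with the substitution; state before step 5: [-3, 33, -89, -44, -44])
5. PUSH 82 -> [-3, 33, -89, -44, -44, 82]
6. ADD -> [-3, 33, -89, -44, 38]
7. PUSH 75 -> [-3, 33, -89, -44, 38, 75]
8. MUL -> [-3, 33, -89, -44, 2850]
9. DROP -> [-3, 33, -89, -44]
10. PUSH 8 -> [-3, 33, -89, -44, 8]
11. PUSH -19 -> [-3, 33, -89, -44, 8, -19]

[-3, 33, -89, -44, 8, -19]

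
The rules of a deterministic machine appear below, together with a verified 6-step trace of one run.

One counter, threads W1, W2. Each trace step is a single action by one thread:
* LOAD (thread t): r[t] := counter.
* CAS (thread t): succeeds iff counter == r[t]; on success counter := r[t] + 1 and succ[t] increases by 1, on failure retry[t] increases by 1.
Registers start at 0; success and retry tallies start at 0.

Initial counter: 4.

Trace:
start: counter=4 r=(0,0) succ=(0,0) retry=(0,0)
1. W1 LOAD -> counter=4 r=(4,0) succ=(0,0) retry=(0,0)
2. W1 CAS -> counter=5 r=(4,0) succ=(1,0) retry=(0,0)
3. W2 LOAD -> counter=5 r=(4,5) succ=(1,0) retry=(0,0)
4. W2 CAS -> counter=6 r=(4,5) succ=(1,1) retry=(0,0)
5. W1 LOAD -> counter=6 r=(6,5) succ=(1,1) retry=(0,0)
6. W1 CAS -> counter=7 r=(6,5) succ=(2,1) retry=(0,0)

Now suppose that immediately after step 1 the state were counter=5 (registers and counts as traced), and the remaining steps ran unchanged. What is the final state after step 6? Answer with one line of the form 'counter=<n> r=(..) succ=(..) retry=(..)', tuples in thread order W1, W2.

state after step 1 := counter=5 r=(4,0) succ=(0,0) retry=(0,0)
2. W1 CAS -> counter=5 r=(4,0) succ=(0,0) retry=(1,0)
3. W2 LOAD -> counter=5 r=(4,5) succ=(0,0) retry=(1,0)
4. W2 CAS -> counter=6 r=(4,5) succ=(0,1) retry=(1,0)
5. W1 LOAD -> counter=6 r=(6,5) succ=(0,1) retry=(1,0)
6. W1 CAS -> counter=7 r=(6,5) succ=(1,1) retry=(1,0)

counter=7 r=(6,5) succ=(1,1) retry=(1,0)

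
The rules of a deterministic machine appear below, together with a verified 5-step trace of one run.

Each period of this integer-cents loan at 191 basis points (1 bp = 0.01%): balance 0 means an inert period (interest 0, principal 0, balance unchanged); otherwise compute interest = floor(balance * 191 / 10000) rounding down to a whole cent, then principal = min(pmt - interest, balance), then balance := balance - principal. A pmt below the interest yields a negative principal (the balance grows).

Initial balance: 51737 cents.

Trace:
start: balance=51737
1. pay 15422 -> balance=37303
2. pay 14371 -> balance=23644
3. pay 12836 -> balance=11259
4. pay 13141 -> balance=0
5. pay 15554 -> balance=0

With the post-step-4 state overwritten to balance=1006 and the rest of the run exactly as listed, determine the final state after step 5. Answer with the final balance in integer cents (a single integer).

0

state after step 4 := balance=1006
5. pay 15554 -> balance=0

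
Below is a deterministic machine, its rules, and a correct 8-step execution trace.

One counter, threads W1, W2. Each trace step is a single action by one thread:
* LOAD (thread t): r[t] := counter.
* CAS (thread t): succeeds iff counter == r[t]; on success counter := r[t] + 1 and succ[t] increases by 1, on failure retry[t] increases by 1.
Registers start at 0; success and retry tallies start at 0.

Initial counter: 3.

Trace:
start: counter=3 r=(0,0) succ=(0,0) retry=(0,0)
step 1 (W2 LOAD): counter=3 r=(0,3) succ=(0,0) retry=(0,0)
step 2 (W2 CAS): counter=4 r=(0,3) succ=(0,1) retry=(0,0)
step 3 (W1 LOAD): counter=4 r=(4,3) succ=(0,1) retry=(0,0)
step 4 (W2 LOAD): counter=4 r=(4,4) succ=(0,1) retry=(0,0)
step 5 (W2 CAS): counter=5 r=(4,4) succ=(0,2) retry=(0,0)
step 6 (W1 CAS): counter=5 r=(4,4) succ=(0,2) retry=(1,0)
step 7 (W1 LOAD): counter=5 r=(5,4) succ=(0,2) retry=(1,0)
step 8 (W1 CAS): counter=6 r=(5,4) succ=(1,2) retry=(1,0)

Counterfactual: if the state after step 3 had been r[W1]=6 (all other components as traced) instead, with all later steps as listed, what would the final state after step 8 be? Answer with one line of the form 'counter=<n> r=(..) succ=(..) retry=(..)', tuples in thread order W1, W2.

counter=6 r=(5,4) succ=(1,2) retry=(1,0)

state after step 3 := counter=4 r=(6,3) succ=(0,1) retry=(0,0)
step 4 (W2 LOAD): counter=4 r=(6,4) succ=(0,1) retry=(0,0)
step 5 (W2 CAS): counter=5 r=(6,4) succ=(0,2) retry=(0,0)
step 6 (W1 CAS): counter=5 r=(6,4) succ=(0,2) retry=(1,0)
step 7 (W1 LOAD): counter=5 r=(5,4) succ=(0,2) retry=(1,0)
step 8 (W1 CAS): counter=6 r=(5,4) succ=(1,2) retry=(1,0)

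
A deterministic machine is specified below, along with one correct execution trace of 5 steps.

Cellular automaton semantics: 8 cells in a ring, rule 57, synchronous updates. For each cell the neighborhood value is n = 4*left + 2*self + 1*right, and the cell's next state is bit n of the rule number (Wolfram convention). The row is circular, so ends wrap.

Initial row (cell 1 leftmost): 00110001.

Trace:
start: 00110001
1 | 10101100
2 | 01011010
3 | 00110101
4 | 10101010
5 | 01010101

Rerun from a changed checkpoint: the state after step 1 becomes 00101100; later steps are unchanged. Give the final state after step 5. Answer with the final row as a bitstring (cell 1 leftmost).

10011010

state after step 1 := 00101100
2 | 10011011
3 | 01010110
4 | 00101101
5 | 10011010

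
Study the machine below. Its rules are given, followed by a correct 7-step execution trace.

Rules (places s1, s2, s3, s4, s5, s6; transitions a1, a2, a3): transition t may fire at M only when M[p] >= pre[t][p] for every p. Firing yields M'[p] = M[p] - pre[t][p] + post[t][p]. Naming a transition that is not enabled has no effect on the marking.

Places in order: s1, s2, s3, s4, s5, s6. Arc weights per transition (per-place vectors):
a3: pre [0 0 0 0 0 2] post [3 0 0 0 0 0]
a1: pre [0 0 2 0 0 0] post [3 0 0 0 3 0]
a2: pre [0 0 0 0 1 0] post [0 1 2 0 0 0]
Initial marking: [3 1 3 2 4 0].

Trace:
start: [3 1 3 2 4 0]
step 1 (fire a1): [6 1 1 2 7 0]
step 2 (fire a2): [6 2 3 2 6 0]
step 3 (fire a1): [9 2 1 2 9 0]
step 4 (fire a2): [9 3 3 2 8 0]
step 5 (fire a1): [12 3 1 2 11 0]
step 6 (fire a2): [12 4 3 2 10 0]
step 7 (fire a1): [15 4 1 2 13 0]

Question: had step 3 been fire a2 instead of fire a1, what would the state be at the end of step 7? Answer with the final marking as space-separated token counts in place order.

12 5 5 2 9 0

(re-executing from step 3 with the substitution; state before step 3: [6 2 3 2 6 0])
step 3 (fire a2): [6 3 5 2 5 0]
step 4 (fire a2): [6 4 7 2 4 0]
step 5 (fire a1): [9 4 5 2 7 0]
step 6 (fire a2): [9 5 7 2 6 0]
step 7 (fire a1): [12 5 5 2 9 0]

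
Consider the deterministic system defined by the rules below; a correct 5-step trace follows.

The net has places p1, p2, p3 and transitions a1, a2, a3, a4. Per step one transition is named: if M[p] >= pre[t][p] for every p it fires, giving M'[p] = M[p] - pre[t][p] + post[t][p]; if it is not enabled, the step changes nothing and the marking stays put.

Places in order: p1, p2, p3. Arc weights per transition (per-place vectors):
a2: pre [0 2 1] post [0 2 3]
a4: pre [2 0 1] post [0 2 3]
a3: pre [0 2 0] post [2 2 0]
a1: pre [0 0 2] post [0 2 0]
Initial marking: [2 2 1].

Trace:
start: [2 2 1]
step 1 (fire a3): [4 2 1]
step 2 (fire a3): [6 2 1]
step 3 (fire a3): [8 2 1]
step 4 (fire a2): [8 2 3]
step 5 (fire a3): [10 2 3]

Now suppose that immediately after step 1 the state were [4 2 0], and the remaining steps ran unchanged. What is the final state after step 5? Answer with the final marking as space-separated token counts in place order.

10 2 0

state after step 1 := [4 2 0]
step 2 (fire a3): [6 2 0]
step 3 (fire a3): [8 2 0]
step 4 (fire a2): [8 2 0]
step 5 (fire a3): [10 2 0]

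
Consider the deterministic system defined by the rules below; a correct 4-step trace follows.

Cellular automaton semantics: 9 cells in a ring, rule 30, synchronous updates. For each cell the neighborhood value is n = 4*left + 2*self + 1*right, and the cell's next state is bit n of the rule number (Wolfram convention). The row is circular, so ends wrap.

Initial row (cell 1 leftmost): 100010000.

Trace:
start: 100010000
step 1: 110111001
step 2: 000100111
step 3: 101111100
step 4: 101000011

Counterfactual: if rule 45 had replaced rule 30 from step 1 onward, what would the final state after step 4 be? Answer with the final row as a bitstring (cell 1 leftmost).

011111010

(re-executing steps 1..4 under rule 45; state before step 1: 100010000)
step 1: 101010110
step 2: 111111101
step 3: 000000011
step 4: 011111010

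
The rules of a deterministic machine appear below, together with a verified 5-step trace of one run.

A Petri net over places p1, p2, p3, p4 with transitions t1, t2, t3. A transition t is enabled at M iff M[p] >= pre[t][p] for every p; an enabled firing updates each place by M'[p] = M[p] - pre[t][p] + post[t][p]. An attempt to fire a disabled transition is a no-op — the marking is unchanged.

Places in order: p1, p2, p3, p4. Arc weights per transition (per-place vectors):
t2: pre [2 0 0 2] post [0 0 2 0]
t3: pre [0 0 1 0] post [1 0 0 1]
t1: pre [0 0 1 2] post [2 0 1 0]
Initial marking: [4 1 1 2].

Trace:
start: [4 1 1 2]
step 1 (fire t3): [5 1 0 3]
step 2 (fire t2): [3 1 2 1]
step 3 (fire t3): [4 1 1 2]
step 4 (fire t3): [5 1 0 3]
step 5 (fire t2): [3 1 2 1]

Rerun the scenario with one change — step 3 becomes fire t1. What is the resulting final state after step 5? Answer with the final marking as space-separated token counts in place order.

2 1 3 0

(re-executing from step 3 with the substitution; state before step 3: [3 1 2 1])
step 3 (fire t1): [3 1 2 1]
step 4 (fire t3): [4 1 1 2]
step 5 (fire t2): [2 1 3 0]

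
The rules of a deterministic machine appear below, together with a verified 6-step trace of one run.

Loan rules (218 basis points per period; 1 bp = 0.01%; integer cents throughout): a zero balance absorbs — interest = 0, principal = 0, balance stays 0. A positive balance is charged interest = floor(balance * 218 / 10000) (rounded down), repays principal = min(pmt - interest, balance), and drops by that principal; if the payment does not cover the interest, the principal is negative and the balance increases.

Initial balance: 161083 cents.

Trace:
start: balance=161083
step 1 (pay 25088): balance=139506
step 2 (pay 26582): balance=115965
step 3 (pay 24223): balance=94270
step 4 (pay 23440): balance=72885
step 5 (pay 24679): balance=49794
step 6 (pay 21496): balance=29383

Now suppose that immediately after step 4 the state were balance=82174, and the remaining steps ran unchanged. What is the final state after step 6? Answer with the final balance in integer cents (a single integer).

39082

state after step 4 := balance=82174
step 5 (pay 24679): balance=59286
step 6 (pay 21496): balance=39082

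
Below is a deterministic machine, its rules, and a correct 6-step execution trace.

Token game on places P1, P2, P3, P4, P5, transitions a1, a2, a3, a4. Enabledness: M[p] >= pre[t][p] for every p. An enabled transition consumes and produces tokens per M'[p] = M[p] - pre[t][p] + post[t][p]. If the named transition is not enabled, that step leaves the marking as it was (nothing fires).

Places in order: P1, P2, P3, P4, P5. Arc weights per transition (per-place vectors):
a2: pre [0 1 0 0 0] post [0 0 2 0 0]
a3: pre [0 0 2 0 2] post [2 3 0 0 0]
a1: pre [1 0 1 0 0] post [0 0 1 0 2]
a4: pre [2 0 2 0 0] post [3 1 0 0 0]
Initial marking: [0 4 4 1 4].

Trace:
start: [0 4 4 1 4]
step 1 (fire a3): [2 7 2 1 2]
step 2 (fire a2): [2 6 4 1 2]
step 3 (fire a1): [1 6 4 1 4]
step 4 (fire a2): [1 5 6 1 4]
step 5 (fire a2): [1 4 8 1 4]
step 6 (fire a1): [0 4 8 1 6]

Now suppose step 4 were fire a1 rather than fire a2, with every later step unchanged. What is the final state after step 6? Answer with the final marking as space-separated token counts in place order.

0 5 6 1 6

(re-executing from step 4 with the substitution; state before step 4: [1 6 4 1 4])
step 4 (fire a1): [0 6 4 1 6]
step 5 (fire a2): [0 5 6 1 6]
step 6 (fire a1): [0 5 6 1 6]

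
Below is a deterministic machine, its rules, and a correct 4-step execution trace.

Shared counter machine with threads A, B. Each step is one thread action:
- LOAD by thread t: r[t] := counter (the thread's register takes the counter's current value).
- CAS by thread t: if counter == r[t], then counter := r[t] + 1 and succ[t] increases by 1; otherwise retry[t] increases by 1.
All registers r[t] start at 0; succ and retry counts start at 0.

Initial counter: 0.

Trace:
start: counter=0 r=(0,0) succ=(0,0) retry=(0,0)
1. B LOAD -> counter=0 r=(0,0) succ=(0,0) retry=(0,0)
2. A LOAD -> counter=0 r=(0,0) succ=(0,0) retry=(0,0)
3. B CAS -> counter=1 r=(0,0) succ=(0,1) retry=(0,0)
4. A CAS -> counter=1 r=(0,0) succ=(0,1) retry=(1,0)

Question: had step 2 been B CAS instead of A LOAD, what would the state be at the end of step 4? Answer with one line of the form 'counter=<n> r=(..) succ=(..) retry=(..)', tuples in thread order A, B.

counter=1 r=(0,0) succ=(0,1) retry=(1,1)

(re-executing from step 2 with the substitution; state before step 2: counter=0 r=(0,0) succ=(0,0) retry=(0,0))
2. B CAS -> counter=1 r=(0,0) succ=(0,1) retry=(0,0)
3. B CAS -> counter=1 r=(0,0) succ=(0,1) retry=(0,1)
4. A CAS -> counter=1 r=(0,0) succ=(0,1) retry=(1,1)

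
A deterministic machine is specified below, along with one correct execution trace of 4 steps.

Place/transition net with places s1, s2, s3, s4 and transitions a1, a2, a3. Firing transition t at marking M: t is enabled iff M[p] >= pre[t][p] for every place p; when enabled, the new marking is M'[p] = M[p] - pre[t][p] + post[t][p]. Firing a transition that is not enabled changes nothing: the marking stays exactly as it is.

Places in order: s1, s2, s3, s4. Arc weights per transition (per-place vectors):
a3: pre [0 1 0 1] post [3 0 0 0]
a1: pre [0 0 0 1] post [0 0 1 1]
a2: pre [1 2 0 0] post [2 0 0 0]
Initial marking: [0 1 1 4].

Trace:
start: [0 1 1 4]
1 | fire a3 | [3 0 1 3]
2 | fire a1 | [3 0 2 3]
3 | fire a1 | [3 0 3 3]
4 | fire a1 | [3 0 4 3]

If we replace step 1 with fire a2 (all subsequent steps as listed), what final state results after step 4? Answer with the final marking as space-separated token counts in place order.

0 1 4 4

(re-executing from step 1 with the substitution; state before step 1: [0 1 1 4])
1 | fire a2 | [0 1 1 4]
2 | fire a1 | [0 1 2 4]
3 | fire a1 | [0 1 3 4]
4 | fire a1 | [0 1 4 4]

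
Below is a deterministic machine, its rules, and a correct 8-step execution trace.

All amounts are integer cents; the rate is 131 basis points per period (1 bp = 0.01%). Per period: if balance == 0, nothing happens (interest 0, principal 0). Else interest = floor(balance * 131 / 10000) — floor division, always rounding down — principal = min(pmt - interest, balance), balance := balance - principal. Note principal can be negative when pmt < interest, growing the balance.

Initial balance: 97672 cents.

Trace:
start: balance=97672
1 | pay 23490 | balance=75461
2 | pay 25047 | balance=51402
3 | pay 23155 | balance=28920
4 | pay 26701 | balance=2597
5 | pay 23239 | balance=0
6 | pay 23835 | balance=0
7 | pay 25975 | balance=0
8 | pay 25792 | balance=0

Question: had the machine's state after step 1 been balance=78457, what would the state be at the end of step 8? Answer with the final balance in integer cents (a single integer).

state after step 1 := balance=78457
2 | pay 25047 | balance=54437
3 | pay 23155 | balance=31995
4 | pay 26701 | balance=5713
5 | pay 23239 | balance=0
6 | pay 23835 | balance=0
7 | pay 25975 | balance=0
8 | pay 25792 | balance=0

0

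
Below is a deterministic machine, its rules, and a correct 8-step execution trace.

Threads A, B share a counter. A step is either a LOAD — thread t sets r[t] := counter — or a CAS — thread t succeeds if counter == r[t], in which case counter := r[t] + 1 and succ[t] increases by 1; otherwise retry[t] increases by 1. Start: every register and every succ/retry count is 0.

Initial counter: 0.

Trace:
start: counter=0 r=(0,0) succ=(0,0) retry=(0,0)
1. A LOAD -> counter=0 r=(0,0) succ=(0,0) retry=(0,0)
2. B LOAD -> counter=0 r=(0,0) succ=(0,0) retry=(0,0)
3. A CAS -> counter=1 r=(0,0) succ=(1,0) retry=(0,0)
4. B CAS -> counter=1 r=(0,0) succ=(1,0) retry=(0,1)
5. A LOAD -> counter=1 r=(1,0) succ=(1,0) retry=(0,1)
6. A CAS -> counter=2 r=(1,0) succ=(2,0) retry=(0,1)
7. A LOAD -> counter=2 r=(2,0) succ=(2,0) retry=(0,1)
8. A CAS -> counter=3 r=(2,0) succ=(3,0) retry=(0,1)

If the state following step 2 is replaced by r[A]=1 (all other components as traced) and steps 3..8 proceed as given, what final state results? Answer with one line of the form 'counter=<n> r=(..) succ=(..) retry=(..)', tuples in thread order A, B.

state after step 2 := counter=0 r=(1,0) succ=(0,0) retry=(0,0)
3. A CAS -> counter=0 r=(1,0) succ=(0,0) retry=(1,0)
4. B CAS -> counter=1 r=(1,0) succ=(0,1) retry=(1,0)
5. A LOAD -> counter=1 r=(1,0) succ=(0,1) retry=(1,0)
6. A CAS -> counter=2 r=(1,0) succ=(1,1) retry=(1,0)
7. A LOAD -> counter=2 r=(2,0) succ=(1,1) retry=(1,0)
8. A CAS -> counter=3 r=(2,0) succ=(2,1) retry=(1,0)

counter=3 r=(2,0) succ=(2,1) retry=(1,0)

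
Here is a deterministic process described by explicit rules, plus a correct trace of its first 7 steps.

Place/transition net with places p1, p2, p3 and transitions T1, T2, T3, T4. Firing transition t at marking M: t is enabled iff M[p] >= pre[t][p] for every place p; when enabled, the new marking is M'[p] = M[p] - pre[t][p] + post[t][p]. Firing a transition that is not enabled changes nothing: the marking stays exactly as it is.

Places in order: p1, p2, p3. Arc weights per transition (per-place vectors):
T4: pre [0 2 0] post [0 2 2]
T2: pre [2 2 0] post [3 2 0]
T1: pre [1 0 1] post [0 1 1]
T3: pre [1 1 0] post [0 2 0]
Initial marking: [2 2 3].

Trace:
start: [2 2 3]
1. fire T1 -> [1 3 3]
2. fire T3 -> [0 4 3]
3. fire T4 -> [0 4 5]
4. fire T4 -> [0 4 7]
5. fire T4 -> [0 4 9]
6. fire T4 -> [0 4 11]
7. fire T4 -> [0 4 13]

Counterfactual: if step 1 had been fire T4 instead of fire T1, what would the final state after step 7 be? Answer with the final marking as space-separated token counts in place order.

(re-executing from step 1 with the substitution; state before step 1: [2 2 3])
1. fire T4 -> [2 2 5]
2. fire T3 -> [1 3 5]
3. fire T4 -> [1 3 7]
4. fire T4 -> [1 3 9]
5. fire T4 -> [1 3 11]
6. fire T4 -> [1 3 13]
7. fire T4 -> [1 3 15]

1 3 15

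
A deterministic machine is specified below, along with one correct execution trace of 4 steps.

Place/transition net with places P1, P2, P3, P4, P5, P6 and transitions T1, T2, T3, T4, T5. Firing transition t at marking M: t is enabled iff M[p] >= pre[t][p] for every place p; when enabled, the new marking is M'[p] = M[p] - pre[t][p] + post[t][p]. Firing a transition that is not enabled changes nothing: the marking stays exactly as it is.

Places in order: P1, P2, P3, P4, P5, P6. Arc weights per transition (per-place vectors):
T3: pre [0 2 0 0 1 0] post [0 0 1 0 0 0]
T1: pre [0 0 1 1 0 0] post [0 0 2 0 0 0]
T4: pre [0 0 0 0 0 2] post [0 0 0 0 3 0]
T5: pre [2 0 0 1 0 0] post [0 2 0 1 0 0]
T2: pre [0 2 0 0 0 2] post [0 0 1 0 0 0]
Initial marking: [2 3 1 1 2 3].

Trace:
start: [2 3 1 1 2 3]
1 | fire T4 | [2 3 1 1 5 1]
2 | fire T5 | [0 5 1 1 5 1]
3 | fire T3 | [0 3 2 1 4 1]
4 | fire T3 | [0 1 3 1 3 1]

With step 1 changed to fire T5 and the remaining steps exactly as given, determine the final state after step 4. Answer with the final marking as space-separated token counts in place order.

(re-executing from step 1 with the substitution; state before step 1: [2 3 1 1 2 3])
1 | fire T5 | [0 5 1 1 2 3]
2 | fire T5 | [0 5 1 1 2 3]
3 | fire T3 | [0 3 2 1 1 3]
4 | fire T3 | [0 1 3 1 0 3]

0 1 3 1 0 3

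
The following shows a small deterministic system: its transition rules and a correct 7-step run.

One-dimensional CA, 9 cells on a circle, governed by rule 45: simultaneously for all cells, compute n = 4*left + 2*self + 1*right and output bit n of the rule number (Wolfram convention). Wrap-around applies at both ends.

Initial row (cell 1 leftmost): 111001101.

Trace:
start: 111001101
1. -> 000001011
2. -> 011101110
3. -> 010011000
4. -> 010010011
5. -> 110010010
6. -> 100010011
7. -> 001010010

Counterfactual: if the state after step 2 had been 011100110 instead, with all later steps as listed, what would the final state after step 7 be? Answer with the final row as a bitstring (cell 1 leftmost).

111010011

state after step 2 := 011100110
3. -> 010000100
4. -> 010110101
5. -> 111101111
6. -> 000011000
7. -> 111010011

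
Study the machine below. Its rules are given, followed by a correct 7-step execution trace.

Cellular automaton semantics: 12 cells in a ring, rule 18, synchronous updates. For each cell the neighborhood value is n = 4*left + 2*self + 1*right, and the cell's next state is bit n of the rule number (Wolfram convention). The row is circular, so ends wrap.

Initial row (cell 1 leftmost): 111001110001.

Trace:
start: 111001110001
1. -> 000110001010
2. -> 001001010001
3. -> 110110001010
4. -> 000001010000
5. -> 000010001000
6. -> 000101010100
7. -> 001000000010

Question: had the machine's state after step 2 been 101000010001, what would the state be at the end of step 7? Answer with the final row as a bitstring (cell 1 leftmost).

state after step 2 := 101000010001
3. -> 000100101010
4. -> 001011000001
5. -> 110000100010
6. -> 001001010100
7. -> 010110000010

010110000010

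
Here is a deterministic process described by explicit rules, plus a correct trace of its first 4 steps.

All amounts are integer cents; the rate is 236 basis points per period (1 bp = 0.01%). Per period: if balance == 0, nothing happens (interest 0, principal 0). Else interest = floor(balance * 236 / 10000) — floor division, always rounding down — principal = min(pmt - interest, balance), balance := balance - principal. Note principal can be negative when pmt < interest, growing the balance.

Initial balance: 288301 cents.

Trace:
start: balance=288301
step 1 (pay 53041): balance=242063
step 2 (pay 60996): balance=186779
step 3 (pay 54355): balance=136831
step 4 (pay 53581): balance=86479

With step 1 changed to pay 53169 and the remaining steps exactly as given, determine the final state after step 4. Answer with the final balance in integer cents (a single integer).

86342

(re-executing from step 1 with the substitution; state before step 1: balance=288301)
step 1 (pay 53169): balance=241935
step 2 (pay 60996): balance=186648
step 3 (pay 54355): balance=136697
step 4 (pay 53581): balance=86342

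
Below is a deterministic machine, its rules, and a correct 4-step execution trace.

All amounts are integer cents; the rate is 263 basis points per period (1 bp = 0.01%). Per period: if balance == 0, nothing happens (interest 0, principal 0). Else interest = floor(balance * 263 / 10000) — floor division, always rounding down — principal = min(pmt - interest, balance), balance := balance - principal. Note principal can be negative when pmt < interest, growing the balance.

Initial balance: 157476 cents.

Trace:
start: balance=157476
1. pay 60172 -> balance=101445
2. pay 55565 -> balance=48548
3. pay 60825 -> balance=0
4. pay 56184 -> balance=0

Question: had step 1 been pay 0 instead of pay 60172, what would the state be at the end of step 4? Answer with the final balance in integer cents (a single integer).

0

(re-executing from step 1 with the substitution; state before step 1: balance=157476)
1. pay 0 -> balance=161617
2. pay 55565 -> balance=110302
3. pay 60825 -> balance=52377
4. pay 56184 -> balance=0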